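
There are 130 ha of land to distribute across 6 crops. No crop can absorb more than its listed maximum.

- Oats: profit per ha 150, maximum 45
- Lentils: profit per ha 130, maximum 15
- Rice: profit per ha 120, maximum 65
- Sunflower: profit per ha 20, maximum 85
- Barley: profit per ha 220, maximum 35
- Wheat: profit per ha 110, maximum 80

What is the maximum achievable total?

Order the crops by profit per ha: Barley 220 > Oats 150 > Lentils 130 > Rice 120 > Wheat 110 > Sunflower 20.
Barley takes 35 to reach its cap of 35 → 95 left.
Give Oats 45 to hit its cap of 45 → 50 left.
Lentils takes 15 to reach its cap of 15 → 35 left.
Rice: +35 (room for 65) → 35. Pool exhausted.
Total = 150×45 + 130×15 + 120×35 + 220×35 = 20600.

20600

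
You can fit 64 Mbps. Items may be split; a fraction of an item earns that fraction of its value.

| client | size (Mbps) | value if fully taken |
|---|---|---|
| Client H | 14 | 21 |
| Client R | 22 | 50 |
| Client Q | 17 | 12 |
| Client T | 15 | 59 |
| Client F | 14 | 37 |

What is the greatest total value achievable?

165.5

Rank by value-to-size ratio: Client T 59/15≈3.93, Client F 37/14≈2.64, Client R 50/22≈2.27, Client H 21/14≈1.5, Client Q 12/17≈0.706.
Client T: take in full, 15 Mbps for value 59 ; 49 left.
Client F: take in full, 14 Mbps for value 37 ; 35 left.
Client R: take in full, 22 Mbps for value 50 ; 13 left.
Only 13 Mbps remain; take 13/14 of Client H for value 21×13/14 = 19.5.
Total value = 165.5.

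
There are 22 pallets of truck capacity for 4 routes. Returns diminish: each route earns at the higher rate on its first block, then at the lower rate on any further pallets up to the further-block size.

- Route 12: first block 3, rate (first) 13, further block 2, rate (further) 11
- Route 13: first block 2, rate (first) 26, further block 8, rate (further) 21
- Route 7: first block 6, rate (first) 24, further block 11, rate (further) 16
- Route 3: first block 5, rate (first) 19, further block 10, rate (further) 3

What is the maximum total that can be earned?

Rank every tier by rate: Route 13/T1 26 > Route 7/T1 24 > Route 13/T2 21 > Route 3/T1 19 > Route 7/T2 16 > Route 12/T1 13 > Route 12/T2 11 > Route 3/T2 3.
Route 13 T1 at 26: fill all 2 → 20 left.
Route 7/T1 (24): +6 → 14 left.
Fill Route 13 T2 block (8 at 21) → 6 left.
Fill Route 3 T1 block (5 at 19) → 1 left.
Route 7 T2 at 16: only 1 left, fill 1.
Total = 26×2 + 24×6 + 21×8 + 19×5 + 16×1 = 475.

475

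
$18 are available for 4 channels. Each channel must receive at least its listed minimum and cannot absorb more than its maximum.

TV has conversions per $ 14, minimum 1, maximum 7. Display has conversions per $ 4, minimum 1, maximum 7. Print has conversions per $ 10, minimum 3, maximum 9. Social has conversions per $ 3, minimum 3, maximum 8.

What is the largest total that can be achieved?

Meeting every minimum uses 1+1+3+3 = 8 $, leaving 10.
Rank by conversions per $: TV 14 > Print 10 > Display 4 > Social 3.
TV: +6 to 7 (cap) — 4 left.
Only 4 left; Print takes them to reach 7.
Total = 14×7 + 4×1 + 10×7 + 3×3 = 181.

181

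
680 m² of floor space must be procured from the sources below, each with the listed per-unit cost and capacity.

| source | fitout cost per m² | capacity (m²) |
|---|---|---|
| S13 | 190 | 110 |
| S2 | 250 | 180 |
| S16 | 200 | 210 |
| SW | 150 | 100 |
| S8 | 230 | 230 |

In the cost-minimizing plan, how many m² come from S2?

Fill from the cheapest source first.
SW at 150: take all 100 m² — 580 still needed.
Take 110 from S13 at 190 — need 470 more.
S16 at 200: take all 210 m² — 260 still needed.
Take 230 from S8 at 230 — need 30 more.
S2 (250): take the remaining 30 — done.

30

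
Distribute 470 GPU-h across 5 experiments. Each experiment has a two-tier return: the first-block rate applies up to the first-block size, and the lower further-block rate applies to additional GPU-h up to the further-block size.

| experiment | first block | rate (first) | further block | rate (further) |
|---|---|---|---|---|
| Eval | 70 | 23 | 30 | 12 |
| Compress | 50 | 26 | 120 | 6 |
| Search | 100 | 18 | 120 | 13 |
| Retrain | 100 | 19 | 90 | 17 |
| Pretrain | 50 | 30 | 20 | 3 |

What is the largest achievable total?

9770

Treat each block as its own option and order by rate: Pretrain/first 30 > Compress/first 26 > Eval/first 23 > Retrain/first 19 > Search/first 18 > Retrain/second 17 > Search/second 13 > Eval/second 12 > Compress/second 6 > Pretrain/second 3.
Pretrain first at 30: fill all 50 ; 420 left.
Compress first at 26: fill all 50 ; 370 left.
Eval/first (23): +70 ; 300 left.
Fill Retrain first block (100 at 19) ; 200 left.
Search/first (18): +100 ; 100 left.
Fill Retrain second block (90 at 17) ; 10 left.
Search second at 13: only 10 left, fill 10.
Total = 30×50 + 26×50 + 23×70 + 19×100 + 18×100 + 17×90 + 13×10 = 9770.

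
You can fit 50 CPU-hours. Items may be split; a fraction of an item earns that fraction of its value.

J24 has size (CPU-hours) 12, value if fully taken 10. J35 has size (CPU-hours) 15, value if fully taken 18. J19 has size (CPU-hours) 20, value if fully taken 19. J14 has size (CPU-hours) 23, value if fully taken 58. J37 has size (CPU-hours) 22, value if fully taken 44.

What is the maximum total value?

Rank by value-to-size ratio: J14 58/23≈2.52, J37 44/22≈2, J35 18/15≈1.2, J19 19/20≈0.95, J24 10/12≈0.833.
J14: take in full, 23 CPU-hours for value 58 — 27 left.
J37: take in full, 22 CPU-hours for value 44 — 5 left.
5 CPU-hours left: a 5/15 share of J35 gives 18×5/15 = 6.
Total value = 108.

108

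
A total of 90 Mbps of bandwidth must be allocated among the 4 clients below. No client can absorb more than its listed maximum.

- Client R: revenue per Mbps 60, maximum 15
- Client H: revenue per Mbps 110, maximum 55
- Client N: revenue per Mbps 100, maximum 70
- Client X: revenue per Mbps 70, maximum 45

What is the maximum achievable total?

9550

Order the clients by revenue per Mbps: Client H 110 > Client N 100 > Client X 70 > Client R 60.
Give Client H 55 to hit its cap of 55 — 35 left.
Only 35 left; Client N takes them to reach 35.
Total = 110×55 + 100×35 = 9550.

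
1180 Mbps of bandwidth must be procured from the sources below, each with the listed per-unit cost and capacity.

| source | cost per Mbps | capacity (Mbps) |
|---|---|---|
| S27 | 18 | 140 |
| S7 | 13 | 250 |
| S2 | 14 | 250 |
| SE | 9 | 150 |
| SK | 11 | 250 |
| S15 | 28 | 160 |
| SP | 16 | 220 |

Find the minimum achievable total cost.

15450

Use sources in increasing cost order.
SE at 9: take all 150 Mbps ; 1030 still needed.
SK at 11: take all 250 Mbps ; 780 still needed.
S7 at 13: take all 250 Mbps ; 530 still needed.
S2 (14): use full 250 ; 280 Mbps to go.
Take 220 from SP at 16 ; need 60 more.
Take 60 from S27 at 18 to finish.
S15: unused.
Cost = 150×9 + 250×11 + 250×13 + 250×14 + 220×16 + 60×18 = 15450.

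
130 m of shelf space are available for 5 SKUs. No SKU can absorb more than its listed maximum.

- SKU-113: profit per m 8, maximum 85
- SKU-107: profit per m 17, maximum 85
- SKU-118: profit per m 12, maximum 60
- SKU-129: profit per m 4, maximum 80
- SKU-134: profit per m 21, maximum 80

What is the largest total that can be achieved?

2530

Rank by profit per m: SKU-134 21 > SKU-107 17 > SKU-118 12 > SKU-113 8 > SKU-129 4.
SKU-134 takes 80 to reach its cap of 80 → 50 left.
SKU-107 has room for 85 but only 50 remain, so it gets 50.
Total = 17×50 + 21×80 = 2530.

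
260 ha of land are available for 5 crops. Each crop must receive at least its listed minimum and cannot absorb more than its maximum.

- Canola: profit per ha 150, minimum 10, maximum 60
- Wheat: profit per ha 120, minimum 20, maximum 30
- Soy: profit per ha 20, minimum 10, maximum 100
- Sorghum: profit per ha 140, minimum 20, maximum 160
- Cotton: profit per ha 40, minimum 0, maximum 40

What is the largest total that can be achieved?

35200

Meeting every minimum uses 10+20+10+20+0 = 60 ha, leaving 200.
Order the crops by profit per ha: Canola 150 > Sorghum 140 > Wheat 120 > Cotton 40 > Soy 20.
Canola takes 50 more to reach its cap of 60 ; 150 left.
Give Sorghum 140 more to hit its cap of 160 ; 10 left.
Wheat takes 10 more to reach its cap of 30 ; 0 left.
Total = 150×60 + 120×30 + 20×10 + 140×160 = 35200.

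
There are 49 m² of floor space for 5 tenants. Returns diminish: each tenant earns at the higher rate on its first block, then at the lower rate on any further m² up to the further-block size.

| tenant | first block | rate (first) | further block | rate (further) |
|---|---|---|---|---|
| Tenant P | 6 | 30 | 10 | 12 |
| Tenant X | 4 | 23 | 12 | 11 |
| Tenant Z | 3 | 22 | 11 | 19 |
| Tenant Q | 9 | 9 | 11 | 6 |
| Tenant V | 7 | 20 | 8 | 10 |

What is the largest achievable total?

Rank every tier by rate: Tenant P/tier1 30 > Tenant X/tier1 23 > Tenant Z/tier1 22 > Tenant V/tier1 20 > Tenant Z/tier2 19 > Tenant P/tier2 12 > Tenant X/tier2 11 > Tenant V/tier2 10 > Tenant Q/tier1 9 > Tenant Q/tier2 6.
Tenant P/tier1 (30): +6 → 43 left.
Tenant X/tier1 (23): +4 → 39 left.
Tenant Z tier1 at 22: fill all 3 → 36 left.
Tenant V/tier1 (20): +7 → 29 left.
Tenant Z/tier2 (19): +11 → 18 left.
Tenant P/tier2 (12): +10 → 8 left.
Tenant X tier2 at 11: only 8 left, fill 8.
Total = 30×6 + 23×4 + 22×3 + 20×7 + 19×11 + 12×10 + 11×8 = 895.

895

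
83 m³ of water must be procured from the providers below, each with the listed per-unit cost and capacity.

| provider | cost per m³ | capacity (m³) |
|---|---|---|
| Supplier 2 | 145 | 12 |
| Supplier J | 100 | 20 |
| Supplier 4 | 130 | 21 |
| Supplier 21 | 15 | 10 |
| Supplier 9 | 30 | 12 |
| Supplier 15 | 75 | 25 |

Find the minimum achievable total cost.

Fill from the cheapest provider first.
Take 10 from Supplier 21 at 15 — need 73 more.
Take 12 from Supplier 9 at 30 — need 61 more.
Supplier 15 at 75: take all 25 m³ — 36 still needed.
Supplier J (100): use full 20 — 16 m³ to go.
Supplier 4 (130): take the remaining 16 — done.
Supplier 2: unused.
Cost = 10×15 + 12×30 + 25×75 + 20×100 + 16×130 = 6465.

6465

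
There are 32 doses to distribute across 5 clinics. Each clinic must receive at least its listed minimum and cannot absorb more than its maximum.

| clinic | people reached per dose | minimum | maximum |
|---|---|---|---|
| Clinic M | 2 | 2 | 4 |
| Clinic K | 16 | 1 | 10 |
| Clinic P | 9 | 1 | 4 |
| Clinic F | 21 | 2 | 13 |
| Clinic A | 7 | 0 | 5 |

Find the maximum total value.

494

Meeting every minimum uses 2+1+1+2+0 = 6 doses, leaving 26.
Rank by people reached per dose: Clinic F 21 > Clinic K 16 > Clinic P 9 > Clinic A 7 > Clinic M 2.
Give Clinic F 11 more to hit its cap of 13 ; 15 left.
Clinic K: +9 to 10 (cap) ; 6 left.
Give Clinic P 3 more to hit its cap of 4 ; 3 left.
Clinic A has room for 5 more but only 3 remain, so it gets 3.
Total = 2×2 + 16×10 + 9×4 + 21×13 + 7×3 = 494.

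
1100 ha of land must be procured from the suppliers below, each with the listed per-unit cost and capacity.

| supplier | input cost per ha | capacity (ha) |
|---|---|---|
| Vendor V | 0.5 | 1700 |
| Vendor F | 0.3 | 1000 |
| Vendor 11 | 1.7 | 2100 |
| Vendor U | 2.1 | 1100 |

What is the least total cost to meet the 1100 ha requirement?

350

Cheapest first:
Vendor F at 0.3: take all 1000 ha ; 100 still needed.
Take 100 from Vendor V at 0.5 to finish.
Vendor 11, Vendor U: unused.
Cost = 1000×0.3 + 100×0.5 = 350.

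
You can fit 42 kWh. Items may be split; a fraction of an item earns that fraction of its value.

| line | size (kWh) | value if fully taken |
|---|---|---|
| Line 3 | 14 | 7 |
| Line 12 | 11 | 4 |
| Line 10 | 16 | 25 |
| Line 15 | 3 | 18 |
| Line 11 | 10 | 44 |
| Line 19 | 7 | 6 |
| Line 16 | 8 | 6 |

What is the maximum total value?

Rank by value-to-size ratio: Line 15 18/3≈6, Line 11 44/10≈4.4, Line 10 25/16≈1.56, Line 19 6/7≈0.857, Line 16 6/8≈0.75, Line 3 7/14≈0.5, Line 12 4/11≈0.364.
All 3 kWh of Line 15 fit (value 18) — 39 remain.
Take all of Line 11 (10 kWh, value 44) — 29 kWh left.
Take all of Line 10 (16 kWh, value 25) — 13 kWh left.
Line 19: take in full, 7 kWh for value 6 — 6 left.
Only 6 kWh remain; take 6/8 of Line 16 for value 6×6/8 = 4.5.
Total value = 97.5.

97.5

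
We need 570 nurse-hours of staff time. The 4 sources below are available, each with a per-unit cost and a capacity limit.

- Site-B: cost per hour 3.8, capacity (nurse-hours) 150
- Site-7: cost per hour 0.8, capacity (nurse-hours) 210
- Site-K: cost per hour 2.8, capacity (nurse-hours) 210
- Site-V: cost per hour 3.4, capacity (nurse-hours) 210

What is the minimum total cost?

1266

Cheapest first:
Take 210 from Site-7 at 0.8 ; need 360 more.
Take 210 from Site-K at 2.8 ; need 150 more.
Take 150 from Site-V at 3.4 to finish.
Site-B: unused.
Cost = 210×0.8 + 210×2.8 + 150×3.4 = 1266.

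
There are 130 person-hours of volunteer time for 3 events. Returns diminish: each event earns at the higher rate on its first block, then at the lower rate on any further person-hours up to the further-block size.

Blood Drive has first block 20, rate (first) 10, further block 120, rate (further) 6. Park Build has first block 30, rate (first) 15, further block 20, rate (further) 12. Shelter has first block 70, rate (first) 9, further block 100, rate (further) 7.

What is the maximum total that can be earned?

Treat each block as its own option and order by rate: Park Build/first 15 > Park Build/second 12 > Blood Drive/first 10 > Shelter/first 9 > Shelter/second 7 > Blood Drive/second 6.
Fill Park Build first block (30 at 15) — 100 left.
Park Build/second (12): +20 — 80 left.
Fill Blood Drive first block (20 at 10) — 60 left.
Shelter first at 9: only 60 left, fill 60.
Total = 15×30 + 12×20 + 10×20 + 9×60 = 1430.

1430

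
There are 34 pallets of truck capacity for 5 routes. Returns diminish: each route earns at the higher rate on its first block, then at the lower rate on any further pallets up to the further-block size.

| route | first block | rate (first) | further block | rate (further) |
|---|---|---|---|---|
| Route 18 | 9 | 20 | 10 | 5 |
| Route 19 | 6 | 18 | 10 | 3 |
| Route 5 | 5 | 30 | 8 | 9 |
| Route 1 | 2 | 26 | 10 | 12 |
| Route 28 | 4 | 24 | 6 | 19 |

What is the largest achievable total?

Rank every tier by rate: Route 5/T1 30 > Route 1/T1 26 > Route 28/T1 24 > Route 18/T1 20 > Route 28/T2 19 > Route 19/T1 18 > Route 1/T2 12 > Route 5/T2 9 > Route 18/T2 5 > Route 19/T2 3.
Route 5 T1 at 30: fill all 5 → 29 left.
Fill Route 1 T1 block (2 at 26) → 27 left.
Route 28/T1 (24): +4 → 23 left.
Fill Route 18 T1 block (9 at 20) → 14 left.
Route 28 T2 at 19: fill all 6 → 8 left.
Fill Route 19 T1 block (6 at 18) → 2 left.
2 remain; put them into Route 1 T2 at 12.
Total = 30×5 + 26×2 + 24×4 + 20×9 + 19×6 + 18×6 + 12×2 = 724.

724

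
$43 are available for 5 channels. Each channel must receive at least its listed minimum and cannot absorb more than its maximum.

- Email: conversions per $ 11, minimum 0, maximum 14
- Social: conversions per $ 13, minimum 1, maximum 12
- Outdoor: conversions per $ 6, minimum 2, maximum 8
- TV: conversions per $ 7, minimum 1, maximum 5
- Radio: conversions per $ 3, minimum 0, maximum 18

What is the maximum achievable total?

405

Meeting every minimum uses 0+1+2+1+0 = 4 $, leaving 39.
Order the channels by conversions per $: Social 13 > Email 11 > TV 7 > Outdoor 6 > Radio 3.
Social takes 11 more to reach its cap of 12 — 28 left.
Give Email 14 more to hit its cap of 14 — 14 left.
Give TV 4 more to hit its cap of 5 — 10 left.
Outdoor takes 6 more to reach its cap of 8 — 4 left.
Radio: +4 (room for 18) → 4. Pool exhausted.
Total = 11×14 + 13×12 + 6×8 + 7×5 + 3×4 = 405.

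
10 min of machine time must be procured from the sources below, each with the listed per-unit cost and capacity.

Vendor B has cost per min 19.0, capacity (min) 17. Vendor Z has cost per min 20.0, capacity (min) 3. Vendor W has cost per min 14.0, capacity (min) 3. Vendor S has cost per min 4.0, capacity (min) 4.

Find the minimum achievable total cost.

115

Fill from the cheapest source first.
Vendor S (4.0): use full 4 — 6 min to go.
Take 3 from Vendor W at 14.0 — need 3 more.
Vendor B (19.0): take the remaining 3 — done.
Vendor Z: unused.
Cost = 4×4.0 + 3×14.0 + 3×19.0 = 115.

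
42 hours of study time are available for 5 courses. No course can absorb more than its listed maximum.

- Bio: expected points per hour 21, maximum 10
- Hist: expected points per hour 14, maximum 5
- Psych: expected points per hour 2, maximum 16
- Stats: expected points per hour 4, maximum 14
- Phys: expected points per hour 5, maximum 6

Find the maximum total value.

Order the courses by expected points per hour: Bio 21 > Hist 14 > Phys 5 > Stats 4 > Psych 2.
Give Bio 10 to hit its cap of 10 — 32 left.
Hist: +5 to 5 (cap) — 27 left.
Phys: +6 to 6 (cap) — 21 left.
Stats: +14 to 14 (cap) — 7 left.
Only 7 left; Psych takes them to reach 7.
Total = 21×10 + 14×5 + 2×7 + 4×14 + 5×6 = 380.

380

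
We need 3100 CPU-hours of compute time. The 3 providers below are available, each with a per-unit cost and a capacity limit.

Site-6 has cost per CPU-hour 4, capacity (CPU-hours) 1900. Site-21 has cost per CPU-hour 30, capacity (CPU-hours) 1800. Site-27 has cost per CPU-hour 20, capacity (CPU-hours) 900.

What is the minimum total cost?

Fill from the cheapest provider first.
Site-6 (4): use full 1900 ; 1200 CPU-hours to go.
Site-27 (20): use full 900 ; 300 CPU-hours to go.
Take 300 from Site-21 at 30 to finish.
Cost = 1900×4 + 900×20 + 300×30 = 34600.

34600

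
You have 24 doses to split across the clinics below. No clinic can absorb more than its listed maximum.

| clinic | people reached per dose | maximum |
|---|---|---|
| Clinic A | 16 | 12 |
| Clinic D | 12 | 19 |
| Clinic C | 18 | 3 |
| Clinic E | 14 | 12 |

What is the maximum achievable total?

Rank by people reached per dose: Clinic C 18 > Clinic A 16 > Clinic E 14 > Clinic D 12.
Clinic C: +3 to 3 (cap) → 21 left.
Clinic A takes 12 to reach its cap of 12 → 9 left.
Clinic E has room for 12 but only 9 remain, so it gets 9.
Total = 16×12 + 18×3 + 14×9 = 372.

372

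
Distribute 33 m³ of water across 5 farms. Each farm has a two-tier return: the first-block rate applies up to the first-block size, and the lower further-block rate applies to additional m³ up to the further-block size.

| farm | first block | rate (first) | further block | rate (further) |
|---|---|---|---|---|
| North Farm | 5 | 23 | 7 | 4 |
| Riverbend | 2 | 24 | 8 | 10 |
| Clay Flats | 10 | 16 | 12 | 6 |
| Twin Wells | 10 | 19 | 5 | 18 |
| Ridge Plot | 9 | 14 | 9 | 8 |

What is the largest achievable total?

Treat each block as its own option and order by rate: Riverbend/first 24 > North Farm/first 23 > Twin Wells/first 19 > Twin Wells/second 18 > Clay Flats/first 16 > Ridge Plot/first 14 > Riverbend/second 10 > Ridge Plot/second 8 > Clay Flats/second 6 > North Farm/second 4.
Riverbend first at 24: fill all 2 → 31 left.
Fill North Farm first block (5 at 23) → 26 left.
Twin Wells first at 19: fill all 10 → 16 left.
Twin Wells/second (18): +5 → 11 left.
Clay Flats first at 16: fill all 10 → 1 left.
Ridge Plot first at 14: only 1 left, fill 1.
Total = 24×2 + 23×5 + 19×10 + 18×5 + 16×10 + 14×1 = 617.

617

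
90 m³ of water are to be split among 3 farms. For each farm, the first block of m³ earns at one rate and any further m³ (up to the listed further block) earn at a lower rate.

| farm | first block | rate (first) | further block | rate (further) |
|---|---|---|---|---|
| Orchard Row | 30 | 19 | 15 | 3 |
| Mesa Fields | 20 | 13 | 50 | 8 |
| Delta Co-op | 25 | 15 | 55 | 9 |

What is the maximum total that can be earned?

1340

Rank every tier by rate: Orchard Row/T1 19 > Delta Co-op/T1 15 > Mesa Fields/T1 13 > Delta Co-op/T2 9 > Mesa Fields/T2 8 > Orchard Row/T2 3.
Orchard Row T1 at 19: fill all 30 ; 60 left.
Delta Co-op T1 at 15: fill all 25 ; 35 left.
Fill Mesa Fields T1 block (20 at 13) ; 15 left.
Delta Co-op/T2: +15 of 55 at 9; pool empty.
Total = 19×30 + 15×25 + 13×20 + 9×15 = 1340.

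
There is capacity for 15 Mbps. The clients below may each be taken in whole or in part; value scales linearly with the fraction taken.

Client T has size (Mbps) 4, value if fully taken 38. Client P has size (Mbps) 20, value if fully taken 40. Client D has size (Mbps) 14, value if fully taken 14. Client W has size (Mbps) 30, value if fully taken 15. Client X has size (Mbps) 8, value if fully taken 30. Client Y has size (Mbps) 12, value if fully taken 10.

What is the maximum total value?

Best value per unit of size first: Client T 38/4≈9.5, Client X 30/8≈3.75, Client P 40/20≈2, Client D 14/14≈1, Client Y 10/12≈0.833, Client W 15/30≈0.5.
All 4 Mbps of Client T fit (value 38) — 11 remain.
Client X: take in full, 8 Mbps for value 30 — 3 left.
Fill the last 3 Mbps with part of Client P: 3/20 of it earns 6.
Total value = 74.

74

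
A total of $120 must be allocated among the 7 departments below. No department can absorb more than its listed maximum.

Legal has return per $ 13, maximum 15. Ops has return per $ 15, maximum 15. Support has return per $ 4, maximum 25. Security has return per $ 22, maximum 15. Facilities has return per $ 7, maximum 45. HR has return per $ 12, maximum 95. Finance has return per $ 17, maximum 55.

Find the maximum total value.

Rank by return per $: Security 22 > Finance 17 > Ops 15 > Legal 13 > HR 12 > Facilities 7 > Support 4.
Security takes 15 to reach its cap of 15 ; 105 left.
Give Finance 55 to hit its cap of 55 ; 50 left.
Give Ops 15 to hit its cap of 15 ; 35 left.
Legal: +15 to 15 (cap) ; 20 left.
HR has room for 95 but only 20 remain, so it gets 20.
Total = 13×15 + 15×15 + 22×15 + 12×20 + 17×55 = 1925.

1925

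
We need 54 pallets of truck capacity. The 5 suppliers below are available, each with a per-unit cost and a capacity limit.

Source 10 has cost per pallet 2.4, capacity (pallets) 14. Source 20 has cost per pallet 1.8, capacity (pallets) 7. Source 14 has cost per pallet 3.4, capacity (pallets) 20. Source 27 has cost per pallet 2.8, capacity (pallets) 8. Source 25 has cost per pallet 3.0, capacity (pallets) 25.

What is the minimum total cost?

Cheapest first:
Source 20 at 1.8: take all 7 pallets → 47 still needed.
Source 10 (2.4): use full 14 → 33 pallets to go.
Source 27 at 2.8: take all 8 pallets → 25 still needed.
Source 25 at 3.0: take all 25 pallets → 0 still needed.
Source 14: unused.
Cost = 7×1.8 + 14×2.4 + 8×2.8 + 25×3.0 = 143.6.

143.6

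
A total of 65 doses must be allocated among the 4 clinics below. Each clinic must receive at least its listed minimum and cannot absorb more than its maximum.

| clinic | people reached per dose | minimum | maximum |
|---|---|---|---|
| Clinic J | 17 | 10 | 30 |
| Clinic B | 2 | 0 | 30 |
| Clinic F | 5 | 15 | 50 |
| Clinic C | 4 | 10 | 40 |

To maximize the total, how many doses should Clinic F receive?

Meeting every minimum uses 10+0+15+10 = 35 doses, leaving 30.
Highest people reached per dose first: Clinic J 17 > Clinic F 5 > Clinic C 4 > Clinic B 2.
Give Clinic J 20 more to hit its cap of 30 → 10 left.
Clinic F: +10 (room for 35) → 25. Pool exhausted.

25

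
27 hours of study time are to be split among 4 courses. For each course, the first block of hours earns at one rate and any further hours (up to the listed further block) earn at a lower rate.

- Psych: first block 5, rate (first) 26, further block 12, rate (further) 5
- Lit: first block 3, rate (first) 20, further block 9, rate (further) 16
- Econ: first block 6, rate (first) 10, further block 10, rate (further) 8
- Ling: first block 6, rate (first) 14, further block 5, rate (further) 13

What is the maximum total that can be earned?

470

Rank every tier by rate: Psych/T1 26 > Lit/T1 20 > Lit/T2 16 > Ling/T1 14 > Ling/T2 13 > Econ/T1 10 > Econ/T2 8 > Psych/T2 5.
Psych T1 at 26: fill all 5 — 22 left.
Fill Lit T1 block (3 at 20) — 19 left.
Fill Lit T2 block (9 at 16) — 10 left.
Ling T1 at 14: fill all 6 — 4 left.
Ling/T2: +4 of 5 at 13; pool empty.
Total = 26×5 + 20×3 + 16×9 + 14×6 + 13×4 = 470.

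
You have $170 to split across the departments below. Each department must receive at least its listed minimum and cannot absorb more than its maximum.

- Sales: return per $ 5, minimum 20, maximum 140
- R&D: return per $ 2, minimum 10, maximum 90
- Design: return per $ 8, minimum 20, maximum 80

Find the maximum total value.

1060

Meeting every minimum uses 20+10+20 = 50 $, leaving 120.
Highest return per $ first: Design 8 > Sales 5 > R&D 2.
Give Design 60 more to hit its cap of 80 ; 60 left.
Only 60 left; Sales takes them to reach 80.
Total = 5×80 + 2×10 + 8×80 = 1060.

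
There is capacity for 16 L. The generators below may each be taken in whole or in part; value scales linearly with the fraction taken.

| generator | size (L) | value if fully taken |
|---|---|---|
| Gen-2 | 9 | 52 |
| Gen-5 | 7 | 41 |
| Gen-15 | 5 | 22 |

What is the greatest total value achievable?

93

Rank by value-to-size ratio: Gen-5 41/7≈5.86, Gen-2 52/9≈5.78, Gen-15 22/5≈4.4.
Gen-5: take in full, 7 L for value 41 — 9 left.
All 9 L of Gen-2 fit (value 52) — 0 remain.
Total value = 93.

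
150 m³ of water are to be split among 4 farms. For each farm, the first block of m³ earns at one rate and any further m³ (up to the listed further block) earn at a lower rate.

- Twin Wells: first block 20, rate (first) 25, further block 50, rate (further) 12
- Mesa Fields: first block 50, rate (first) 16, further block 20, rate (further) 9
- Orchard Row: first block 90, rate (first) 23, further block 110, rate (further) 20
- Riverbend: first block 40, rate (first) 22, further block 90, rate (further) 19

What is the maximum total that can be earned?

3450

Treat each block as its own option and order by rate: Twin Wells/first 25 > Orchard Row/first 23 > Riverbend/first 22 > Orchard Row/second 20 > Riverbend/second 19 > Mesa Fields/first 16 > Twin Wells/second 12 > Mesa Fields/second 9.
Twin Wells first at 25: fill all 20 — 130 left.
Orchard Row/first (23): +90 — 40 left.
Riverbend/first (22): +40 — 0 left.
Total = 25×20 + 23×90 + 22×40 = 3450.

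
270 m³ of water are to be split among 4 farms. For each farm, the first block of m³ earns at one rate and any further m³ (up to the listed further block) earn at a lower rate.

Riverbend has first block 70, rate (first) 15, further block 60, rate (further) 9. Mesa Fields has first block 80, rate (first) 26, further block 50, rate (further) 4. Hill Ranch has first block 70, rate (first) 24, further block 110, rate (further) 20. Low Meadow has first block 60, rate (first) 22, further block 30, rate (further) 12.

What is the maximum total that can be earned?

Rank every tier by rate: Mesa Fields/first 26 > Hill Ranch/first 24 > Low Meadow/first 22 > Hill Ranch/second 20 > Riverbend/first 15 > Low Meadow/second 12 > Riverbend/second 9 > Mesa Fields/second 4.
Mesa Fields/first (26): +80 — 190 left.
Hill Ranch first at 24: fill all 70 — 120 left.
Fill Low Meadow first block (60 at 22) — 60 left.
Hill Ranch second at 20: only 60 left, fill 60.
Total = 26×80 + 24×70 + 22×60 + 20×60 = 6280.

6280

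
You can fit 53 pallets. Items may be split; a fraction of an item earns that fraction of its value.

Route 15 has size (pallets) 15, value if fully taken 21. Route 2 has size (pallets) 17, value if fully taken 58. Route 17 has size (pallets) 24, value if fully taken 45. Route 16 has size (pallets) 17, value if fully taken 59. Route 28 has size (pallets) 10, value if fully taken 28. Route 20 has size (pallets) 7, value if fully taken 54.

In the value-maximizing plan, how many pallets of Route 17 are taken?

Best value per unit of size first: Route 20 54/7≈7.71, Route 16 59/17≈3.47, Route 2 58/17≈3.41, Route 28 28/10≈2.8, Route 17 45/24≈1.88, Route 15 21/15≈1.4.
Take all of Route 20 (7 pallets, value 54) ; 46 pallets left.
Take all of Route 16 (17 pallets, value 59) ; 29 pallets left.
Route 2: take in full, 17 pallets for value 58 ; 12 left.
All 10 pallets of Route 28 fit (value 28) ; 2 remain.
Fill the last 2 pallets with part of Route 17: 2/24 of it earns 3.75.

2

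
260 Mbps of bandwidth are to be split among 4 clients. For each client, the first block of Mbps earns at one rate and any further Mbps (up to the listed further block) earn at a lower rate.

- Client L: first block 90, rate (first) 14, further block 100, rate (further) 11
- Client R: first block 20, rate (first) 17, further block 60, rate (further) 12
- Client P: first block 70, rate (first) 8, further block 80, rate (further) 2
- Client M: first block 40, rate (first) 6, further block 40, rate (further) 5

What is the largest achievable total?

3310

Treat each block as its own option and order by rate: Client R/first 17 > Client L/first 14 > Client R/second 12 > Client L/second 11 > Client P/first 8 > Client M/first 6 > Client M/second 5 > Client P/second 2.
Fill Client R first block (20 at 17) → 240 left.
Fill Client L first block (90 at 14) → 150 left.
Client R second at 12: fill all 60 → 90 left.
90 remain; put them into Client L second at 11.
Total = 17×20 + 14×90 + 12×60 + 11×90 = 3310.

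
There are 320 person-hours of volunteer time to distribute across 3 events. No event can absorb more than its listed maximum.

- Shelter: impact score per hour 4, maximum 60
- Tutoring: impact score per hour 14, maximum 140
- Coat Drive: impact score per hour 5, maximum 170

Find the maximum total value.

Highest impact score per hour first: Tutoring 14 > Coat Drive 5 > Shelter 4.
Tutoring: +140 to 140 (cap) → 180 left.
Coat Drive: +170 to 170 (cap) → 10 left.
Shelter has room for 60 but only 10 remain, so it gets 10.
Total = 4×10 + 14×140 + 5×170 = 2850.

2850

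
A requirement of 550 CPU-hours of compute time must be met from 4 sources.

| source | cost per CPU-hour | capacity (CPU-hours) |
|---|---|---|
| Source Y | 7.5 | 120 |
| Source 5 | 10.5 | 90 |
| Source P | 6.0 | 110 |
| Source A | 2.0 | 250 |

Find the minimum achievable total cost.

Use sources in increasing cost order.
Take 250 from Source A at 2.0 → need 300 more.
Take 110 from Source P at 6.0 → need 190 more.
Source Y (7.5): use full 120 → 70 CPU-hours to go.
Take 70 from Source 5 at 10.5 to finish.
Cost = 250×2.0 + 110×6.0 + 120×7.5 + 70×10.5 = 2795.

2795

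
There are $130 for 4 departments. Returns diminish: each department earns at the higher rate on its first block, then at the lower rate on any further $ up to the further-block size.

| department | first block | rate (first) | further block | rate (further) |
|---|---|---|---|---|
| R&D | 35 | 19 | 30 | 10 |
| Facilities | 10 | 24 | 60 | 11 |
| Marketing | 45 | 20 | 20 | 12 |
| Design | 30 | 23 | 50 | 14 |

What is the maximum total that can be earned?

Rank every tier by rate: Facilities/tier1 24 > Design/tier1 23 > Marketing/tier1 20 > R&D/tier1 19 > Design/tier2 14 > Marketing/tier2 12 > Facilities/tier2 11 > R&D/tier2 10.
Facilities tier1 at 24: fill all 10 ; 120 left.
Fill Design tier1 block (30 at 23) ; 90 left.
Fill Marketing tier1 block (45 at 20) ; 45 left.
R&D/tier1 (19): +35 ; 10 left.
Design tier2 at 14: only 10 left, fill 10.
Total = 24×10 + 23×30 + 20×45 + 19×35 + 14×10 = 2635.

2635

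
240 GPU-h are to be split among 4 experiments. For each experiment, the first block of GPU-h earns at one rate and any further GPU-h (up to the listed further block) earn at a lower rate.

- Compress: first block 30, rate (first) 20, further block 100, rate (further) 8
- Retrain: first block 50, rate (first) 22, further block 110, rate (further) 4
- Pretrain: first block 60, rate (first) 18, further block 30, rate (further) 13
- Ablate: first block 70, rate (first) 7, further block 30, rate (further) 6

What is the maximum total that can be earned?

3730

Rank every tier by rate: Retrain/first 22 > Compress/first 20 > Pretrain/first 18 > Pretrain/second 13 > Compress/second 8 > Ablate/first 7 > Ablate/second 6 > Retrain/second 4.
Fill Retrain first block (50 at 22) → 190 left.
Compress/first (20): +30 → 160 left.
Fill Pretrain first block (60 at 18) → 100 left.
Fill Pretrain second block (30 at 13) → 70 left.
Compress second at 8: only 70 left, fill 70.
Total = 22×50 + 20×30 + 18×60 + 13×30 + 8×70 = 3730.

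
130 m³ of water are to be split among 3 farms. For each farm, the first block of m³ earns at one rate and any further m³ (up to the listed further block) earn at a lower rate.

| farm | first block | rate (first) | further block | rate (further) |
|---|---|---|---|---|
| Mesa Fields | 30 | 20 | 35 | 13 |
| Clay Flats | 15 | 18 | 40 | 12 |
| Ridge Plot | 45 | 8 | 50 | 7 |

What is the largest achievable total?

1885

Rank every tier by rate: Mesa Fields/tier1 20 > Clay Flats/tier1 18 > Mesa Fields/tier2 13 > Clay Flats/tier2 12 > Ridge Plot/tier1 8 > Ridge Plot/tier2 7.
Mesa Fields tier1 at 20: fill all 30 — 100 left.
Clay Flats/tier1 (18): +15 — 85 left.
Mesa Fields tier2 at 13: fill all 35 — 50 left.
Fill Clay Flats tier2 block (40 at 12) — 10 left.
10 remain; put them into Ridge Plot tier1 at 8.
Total = 20×30 + 18×15 + 13×35 + 12×40 + 8×10 = 1885.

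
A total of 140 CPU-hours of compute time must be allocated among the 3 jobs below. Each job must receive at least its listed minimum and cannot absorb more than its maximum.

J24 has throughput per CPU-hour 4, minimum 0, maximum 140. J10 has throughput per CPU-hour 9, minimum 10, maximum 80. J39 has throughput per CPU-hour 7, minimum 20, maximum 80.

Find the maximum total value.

1140

Meeting every minimum uses 0+10+20 = 30 CPU-hours, leaving 110.
Rank by throughput per CPU-hour: J10 9 > J39 7 > J24 4.
Give J10 70 more to hit its cap of 80 — 40 left.
Only 40 left; J39 takes them to reach 60.
Total = 9×80 + 7×60 = 1140.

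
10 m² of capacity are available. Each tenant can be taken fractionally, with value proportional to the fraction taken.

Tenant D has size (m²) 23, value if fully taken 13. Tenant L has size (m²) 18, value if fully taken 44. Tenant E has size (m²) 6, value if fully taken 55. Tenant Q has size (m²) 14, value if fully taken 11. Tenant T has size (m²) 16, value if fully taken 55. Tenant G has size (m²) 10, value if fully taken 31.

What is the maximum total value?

Sort by value density: Tenant E 55/6≈9.17, Tenant T 55/16≈3.44, Tenant G 31/10≈3.1, Tenant L 44/18≈2.44, Tenant Q 11/14≈0.786, Tenant D 13/23≈0.565.
Tenant E: take in full, 6 m² for value 55 ; 4 left.
Fill the last 4 m² with part of Tenant T: 4/16 of it earns 13.75.
Total value = 68.75.

68.75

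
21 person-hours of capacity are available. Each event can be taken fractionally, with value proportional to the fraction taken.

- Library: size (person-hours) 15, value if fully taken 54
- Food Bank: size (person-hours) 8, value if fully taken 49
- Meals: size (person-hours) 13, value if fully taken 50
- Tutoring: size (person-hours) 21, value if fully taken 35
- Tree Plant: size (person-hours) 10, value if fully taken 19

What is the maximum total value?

Rank by value-to-size ratio: Food Bank 49/8≈6.12, Meals 50/13≈3.85, Library 54/15≈3.6, Tree Plant 19/10≈1.9, Tutoring 35/21≈1.67.
Food Bank: take in full, 8 person-hours for value 49 — 13 left.
Meals: take in full, 13 person-hours for value 50 — 0 left.
Total value = 99.

99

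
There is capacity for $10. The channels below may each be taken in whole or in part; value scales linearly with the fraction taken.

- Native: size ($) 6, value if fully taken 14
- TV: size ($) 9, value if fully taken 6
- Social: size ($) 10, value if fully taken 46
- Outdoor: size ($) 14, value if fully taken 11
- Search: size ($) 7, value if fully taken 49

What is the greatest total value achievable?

Best value per unit of size first: Search 49/7≈7, Social 46/10≈4.6, Native 14/6≈2.33, Outdoor 11/14≈0.786, TV 6/9≈0.667.
Take all of Search (7 $, value 49) ; 3 $ left.
3 $ left: a 3/10 share of Social gives 46×3/10 = 13.8.
Total value = 62.8.

62.8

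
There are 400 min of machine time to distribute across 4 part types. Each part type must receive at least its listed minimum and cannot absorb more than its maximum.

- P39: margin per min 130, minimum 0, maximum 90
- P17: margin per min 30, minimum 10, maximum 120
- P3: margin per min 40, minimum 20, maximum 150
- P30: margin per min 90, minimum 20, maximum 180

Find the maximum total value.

33000

Meeting every minimum uses 0+10+20+20 = 50 min, leaving 350.
Order the part types by margin per min: P39 130 > P30 90 > P3 40 > P17 30.
Give P39 90 more to hit its cap of 90 — 260 left.
P30: +160 to 180 (cap) — 100 left.
P3: +100 (room for 130) → 120. Pool exhausted.
Total = 130×90 + 30×10 + 40×120 + 90×180 = 33000.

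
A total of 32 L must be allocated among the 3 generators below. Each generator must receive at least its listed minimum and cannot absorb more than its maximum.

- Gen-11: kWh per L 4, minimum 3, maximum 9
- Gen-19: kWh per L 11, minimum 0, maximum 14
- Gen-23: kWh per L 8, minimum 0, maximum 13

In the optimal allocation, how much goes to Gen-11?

Meeting every minimum uses 3+0+0 = 3 L, leaving 29.
Highest kWh per L first: Gen-19 11 > Gen-23 8 > Gen-11 4.
Gen-19: +14 to 14 (cap) — 15 left.
Gen-23 takes 13 more to reach its cap of 13 — 2 left.
Only 2 left; Gen-11 takes them to reach 5.

5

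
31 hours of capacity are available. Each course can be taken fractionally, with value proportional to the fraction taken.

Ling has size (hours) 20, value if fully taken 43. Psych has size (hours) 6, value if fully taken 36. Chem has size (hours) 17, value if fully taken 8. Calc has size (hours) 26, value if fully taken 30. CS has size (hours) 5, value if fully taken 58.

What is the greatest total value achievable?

Sort by value density: CS 58/5≈11.6, Psych 36/6≈6, Ling 43/20≈2.15, Calc 30/26≈1.15, Chem 8/17≈0.471.
CS: take in full, 5 hours for value 58 — 26 left.
Psych: take in full, 6 hours for value 36 — 20 left.
Ling: take in full, 20 hours for value 43 — 0 left.
Total value = 137.

137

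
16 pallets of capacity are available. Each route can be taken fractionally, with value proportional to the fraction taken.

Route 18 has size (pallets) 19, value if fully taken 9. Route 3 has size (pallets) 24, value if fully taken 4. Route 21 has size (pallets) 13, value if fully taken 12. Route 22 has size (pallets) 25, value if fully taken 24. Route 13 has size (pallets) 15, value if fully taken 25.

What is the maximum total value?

25.96

Rank by value-to-size ratio: Route 13 25/15≈1.67, Route 22 24/25≈0.96, Route 21 12/13≈0.923, Route 18 9/19≈0.474, Route 3 4/24≈0.167.
Route 13: take in full, 15 pallets for value 25 ; 1 left.
Fill the last 1 pallets with part of Route 22: 1/25 of it earns 0.96.
Total value = 25.96.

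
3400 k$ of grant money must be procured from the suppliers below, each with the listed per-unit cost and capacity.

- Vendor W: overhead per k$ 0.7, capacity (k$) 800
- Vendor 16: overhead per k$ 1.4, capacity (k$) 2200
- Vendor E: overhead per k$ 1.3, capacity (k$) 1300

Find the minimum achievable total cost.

Fill from the cheapest supplier first.
Take 800 from Vendor W at 0.7 → need 2600 more.
Vendor E (1.3): use full 1300 → 1300 k$ to go.
Vendor 16 at 1.4: take 1300 of its 2200 → requirement met.
Cost = 800×0.7 + 1300×1.3 + 1300×1.4 = 4070.

4070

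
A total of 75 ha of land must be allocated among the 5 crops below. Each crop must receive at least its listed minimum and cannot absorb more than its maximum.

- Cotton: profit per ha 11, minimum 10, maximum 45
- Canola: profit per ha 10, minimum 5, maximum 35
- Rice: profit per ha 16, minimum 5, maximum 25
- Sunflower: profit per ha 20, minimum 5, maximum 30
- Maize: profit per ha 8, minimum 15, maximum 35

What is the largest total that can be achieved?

Meeting every minimum uses 10+5+5+5+15 = 40 ha, leaving 35.
Order the crops by profit per ha: Sunflower 20 > Rice 16 > Cotton 11 > Canola 10 > Maize 8.
Give Sunflower 25 more to hit its cap of 30 ; 10 left.
Rice has room for 20 more but only 10 remain, so it gets 15.
Total = 11×10 + 10×5 + 16×15 + 20×30 + 8×15 = 1120.

1120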